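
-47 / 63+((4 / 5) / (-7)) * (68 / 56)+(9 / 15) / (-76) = -0.89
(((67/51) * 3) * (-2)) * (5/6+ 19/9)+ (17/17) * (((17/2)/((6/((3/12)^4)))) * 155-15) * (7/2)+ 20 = -16515433/313344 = -52.71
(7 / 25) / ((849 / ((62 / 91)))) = 62 / 275925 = 0.00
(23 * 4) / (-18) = -46 / 9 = -5.11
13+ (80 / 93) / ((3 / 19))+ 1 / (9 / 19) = 1912 / 93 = 20.56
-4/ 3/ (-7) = 4/ 21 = 0.19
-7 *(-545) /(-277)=-3815 /277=-13.77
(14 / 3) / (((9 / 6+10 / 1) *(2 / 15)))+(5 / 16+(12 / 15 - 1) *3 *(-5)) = 2339 / 368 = 6.36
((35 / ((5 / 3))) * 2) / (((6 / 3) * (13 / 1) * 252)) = 1 / 156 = 0.01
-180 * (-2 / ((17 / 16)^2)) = 92160 / 289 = 318.89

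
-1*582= -582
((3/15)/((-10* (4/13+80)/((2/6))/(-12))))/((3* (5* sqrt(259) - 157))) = -157/54731700 - sqrt(259)/10946340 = -0.00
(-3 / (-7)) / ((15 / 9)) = 9 / 35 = 0.26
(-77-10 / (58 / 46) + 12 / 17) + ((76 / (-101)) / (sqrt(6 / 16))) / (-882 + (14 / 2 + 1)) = -41523 / 493 + 4 * sqrt(6) / 6969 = -84.22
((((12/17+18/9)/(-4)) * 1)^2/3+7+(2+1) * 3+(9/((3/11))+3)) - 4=166993/3468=48.15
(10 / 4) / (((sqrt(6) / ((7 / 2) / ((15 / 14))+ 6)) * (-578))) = -139 * sqrt(6) / 20808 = -0.02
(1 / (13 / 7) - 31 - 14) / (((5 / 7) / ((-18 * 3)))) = 218484 / 65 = 3361.29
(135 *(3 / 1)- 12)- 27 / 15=1956 / 5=391.20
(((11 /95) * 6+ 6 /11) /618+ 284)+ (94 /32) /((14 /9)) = 6892886149 /24110240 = 285.89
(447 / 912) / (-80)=-149 / 24320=-0.01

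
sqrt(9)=3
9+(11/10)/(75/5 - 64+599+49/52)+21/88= 116483353/12605560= 9.24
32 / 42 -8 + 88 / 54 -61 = -12589 / 189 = -66.61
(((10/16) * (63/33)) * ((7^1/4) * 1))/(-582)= -245/68288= -0.00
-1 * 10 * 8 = -80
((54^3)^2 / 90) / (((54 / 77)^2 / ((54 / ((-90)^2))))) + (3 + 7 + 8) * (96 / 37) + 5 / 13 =224534606593 / 60125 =3734463.31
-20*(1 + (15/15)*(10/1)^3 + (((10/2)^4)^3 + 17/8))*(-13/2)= 126953646625/4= 31738411656.25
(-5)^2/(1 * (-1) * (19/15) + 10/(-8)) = -1500/151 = -9.93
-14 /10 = -7 /5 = -1.40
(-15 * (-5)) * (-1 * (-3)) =225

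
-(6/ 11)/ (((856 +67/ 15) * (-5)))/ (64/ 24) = 0.00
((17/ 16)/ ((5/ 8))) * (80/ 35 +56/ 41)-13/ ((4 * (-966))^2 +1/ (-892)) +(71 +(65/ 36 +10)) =61241808093716953/ 688008005585460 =89.01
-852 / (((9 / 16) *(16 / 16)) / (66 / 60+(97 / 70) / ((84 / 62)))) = -7089776 / 2205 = -3215.32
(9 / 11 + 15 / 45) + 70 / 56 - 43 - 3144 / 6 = -74527 / 132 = -564.60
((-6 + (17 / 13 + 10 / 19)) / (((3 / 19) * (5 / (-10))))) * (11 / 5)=7546 / 65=116.09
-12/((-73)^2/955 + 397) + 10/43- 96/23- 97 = -9598189881/95058724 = -100.97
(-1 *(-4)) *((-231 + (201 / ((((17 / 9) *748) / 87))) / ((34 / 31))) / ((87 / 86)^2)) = -858.77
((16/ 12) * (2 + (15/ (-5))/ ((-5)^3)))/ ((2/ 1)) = 1.35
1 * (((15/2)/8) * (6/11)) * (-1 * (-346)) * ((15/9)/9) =4325/132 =32.77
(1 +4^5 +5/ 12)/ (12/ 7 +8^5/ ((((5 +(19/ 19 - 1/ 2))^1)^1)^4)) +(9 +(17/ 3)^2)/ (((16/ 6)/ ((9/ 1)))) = 7664206355/ 46148496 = 166.08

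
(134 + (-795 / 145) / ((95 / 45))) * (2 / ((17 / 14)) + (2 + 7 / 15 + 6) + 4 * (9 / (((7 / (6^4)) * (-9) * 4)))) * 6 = -2661253186 / 19285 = -137996.02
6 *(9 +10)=114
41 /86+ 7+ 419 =36677 /86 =426.48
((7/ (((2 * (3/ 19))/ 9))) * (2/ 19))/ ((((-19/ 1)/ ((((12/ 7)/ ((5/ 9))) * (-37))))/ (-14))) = -167832/ 95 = -1766.65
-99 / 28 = -3.54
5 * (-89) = -445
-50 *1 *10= -500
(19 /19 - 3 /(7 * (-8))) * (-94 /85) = -2773 /2380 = -1.17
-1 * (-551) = 551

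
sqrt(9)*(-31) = -93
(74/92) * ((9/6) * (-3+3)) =0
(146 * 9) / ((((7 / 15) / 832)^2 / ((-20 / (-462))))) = 682186752000 / 3773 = 180807514.44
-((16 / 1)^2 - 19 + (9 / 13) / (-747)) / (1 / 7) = -1790054 / 1079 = -1658.99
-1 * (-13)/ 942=13/ 942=0.01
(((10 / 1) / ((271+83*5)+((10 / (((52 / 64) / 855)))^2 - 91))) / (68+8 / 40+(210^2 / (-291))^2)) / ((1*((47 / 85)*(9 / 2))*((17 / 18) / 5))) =1590121000 / 190631564161253556773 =0.00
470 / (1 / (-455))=-213850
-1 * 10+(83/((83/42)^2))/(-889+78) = -674894/67313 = -10.03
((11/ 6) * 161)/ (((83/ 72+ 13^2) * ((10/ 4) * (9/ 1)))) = 14168/ 183765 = 0.08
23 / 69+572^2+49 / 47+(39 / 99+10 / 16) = 1353242929 / 4136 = 327186.39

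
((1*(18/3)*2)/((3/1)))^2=16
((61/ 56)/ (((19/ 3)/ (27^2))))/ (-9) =-14823/ 1064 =-13.93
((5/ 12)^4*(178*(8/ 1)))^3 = 172111572265625/ 2176782336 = 79066.96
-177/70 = -2.53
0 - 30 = -30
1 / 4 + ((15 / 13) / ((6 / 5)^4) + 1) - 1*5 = -3.19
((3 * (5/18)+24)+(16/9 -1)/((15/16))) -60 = -9271/270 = -34.34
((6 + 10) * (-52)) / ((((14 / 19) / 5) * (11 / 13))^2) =-317246800 / 5929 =-53507.64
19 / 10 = 1.90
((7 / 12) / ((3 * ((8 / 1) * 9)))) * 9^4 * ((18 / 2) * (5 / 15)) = 1701 / 32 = 53.16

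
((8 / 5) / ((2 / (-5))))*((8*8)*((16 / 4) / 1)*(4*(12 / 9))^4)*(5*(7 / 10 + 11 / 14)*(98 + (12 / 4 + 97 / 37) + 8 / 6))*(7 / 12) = -10163637452800 / 26973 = -376807824.59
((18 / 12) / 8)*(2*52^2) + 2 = 1016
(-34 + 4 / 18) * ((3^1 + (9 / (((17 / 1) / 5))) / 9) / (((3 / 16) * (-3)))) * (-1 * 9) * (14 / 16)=-238336 / 153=-1557.75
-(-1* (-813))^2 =-660969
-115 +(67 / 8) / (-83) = -115.10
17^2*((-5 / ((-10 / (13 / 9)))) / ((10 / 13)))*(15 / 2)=48841 / 24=2035.04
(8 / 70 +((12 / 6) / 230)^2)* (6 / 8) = 0.09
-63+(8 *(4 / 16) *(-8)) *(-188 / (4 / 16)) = 11969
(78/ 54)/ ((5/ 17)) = 221/ 45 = 4.91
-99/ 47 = -2.11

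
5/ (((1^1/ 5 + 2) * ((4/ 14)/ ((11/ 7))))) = 25/ 2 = 12.50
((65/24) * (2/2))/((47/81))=1755/376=4.67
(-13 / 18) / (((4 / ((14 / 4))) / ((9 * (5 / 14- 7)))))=1209 / 32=37.78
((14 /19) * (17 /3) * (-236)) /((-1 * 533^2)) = 56168 /16193073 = 0.00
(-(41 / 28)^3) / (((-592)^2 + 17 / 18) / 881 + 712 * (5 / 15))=-546474609 / 110550282976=-0.00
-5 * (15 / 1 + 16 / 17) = -1355 / 17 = -79.71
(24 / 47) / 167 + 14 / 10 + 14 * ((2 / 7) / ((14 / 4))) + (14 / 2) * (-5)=-8915624 / 274715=-32.45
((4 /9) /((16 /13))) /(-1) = -13 /36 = -0.36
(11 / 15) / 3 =11 / 45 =0.24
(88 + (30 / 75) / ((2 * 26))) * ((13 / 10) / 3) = 11441 / 300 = 38.14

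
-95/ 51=-1.86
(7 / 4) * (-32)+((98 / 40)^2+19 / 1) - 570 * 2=-468399 / 400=-1171.00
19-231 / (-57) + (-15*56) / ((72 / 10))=-5336 / 57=-93.61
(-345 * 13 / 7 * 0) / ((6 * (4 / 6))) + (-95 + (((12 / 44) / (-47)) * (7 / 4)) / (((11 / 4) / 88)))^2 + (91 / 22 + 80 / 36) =43749246043 / 4811202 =9093.20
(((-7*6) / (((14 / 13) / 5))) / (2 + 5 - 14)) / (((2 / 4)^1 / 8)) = 3120 / 7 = 445.71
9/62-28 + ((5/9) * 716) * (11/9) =458.32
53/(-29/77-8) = -4081/645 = -6.33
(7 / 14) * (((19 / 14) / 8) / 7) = 19 / 1568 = 0.01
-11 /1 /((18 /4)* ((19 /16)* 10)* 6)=-88 /2565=-0.03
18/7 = 2.57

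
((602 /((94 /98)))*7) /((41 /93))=19203198 /1927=9965.33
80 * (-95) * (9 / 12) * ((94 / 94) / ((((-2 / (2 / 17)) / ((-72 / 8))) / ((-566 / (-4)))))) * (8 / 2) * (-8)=232286400 / 17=13663905.88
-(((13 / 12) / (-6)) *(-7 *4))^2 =-8281 / 324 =-25.56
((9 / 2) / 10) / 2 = 0.22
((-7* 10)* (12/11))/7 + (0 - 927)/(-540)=-6067/660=-9.19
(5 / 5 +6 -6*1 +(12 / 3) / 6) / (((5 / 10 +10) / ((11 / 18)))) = 55 / 567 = 0.10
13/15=0.87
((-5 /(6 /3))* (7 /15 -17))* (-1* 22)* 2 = -5456 /3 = -1818.67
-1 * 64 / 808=-8 / 101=-0.08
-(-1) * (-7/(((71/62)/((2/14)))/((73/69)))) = -0.92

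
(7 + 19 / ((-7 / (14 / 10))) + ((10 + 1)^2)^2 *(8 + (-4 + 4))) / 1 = 585656 / 5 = 117131.20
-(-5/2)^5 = 3125/32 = 97.66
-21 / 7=-3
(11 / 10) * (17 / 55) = 17 / 50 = 0.34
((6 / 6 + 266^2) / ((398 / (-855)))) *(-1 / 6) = 20165745 / 796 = 25333.85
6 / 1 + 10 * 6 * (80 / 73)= 5238 / 73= 71.75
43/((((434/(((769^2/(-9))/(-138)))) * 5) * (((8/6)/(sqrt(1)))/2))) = 25428523/1796760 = 14.15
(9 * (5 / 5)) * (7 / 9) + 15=22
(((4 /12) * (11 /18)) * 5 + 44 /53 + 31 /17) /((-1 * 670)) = -178669 /32598180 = -0.01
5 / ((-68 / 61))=-305 / 68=-4.49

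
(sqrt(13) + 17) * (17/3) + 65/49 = 17 * sqrt(13)/3 + 14356/147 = 118.09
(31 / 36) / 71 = 31 / 2556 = 0.01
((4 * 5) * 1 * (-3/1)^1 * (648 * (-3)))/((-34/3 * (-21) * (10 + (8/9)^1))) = 45.01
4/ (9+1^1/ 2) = 8/ 19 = 0.42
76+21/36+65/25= 4751/60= 79.18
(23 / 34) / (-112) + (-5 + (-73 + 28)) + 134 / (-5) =-1462387 / 19040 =-76.81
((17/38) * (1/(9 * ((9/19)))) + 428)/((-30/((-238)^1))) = 8253007/2430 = 3396.30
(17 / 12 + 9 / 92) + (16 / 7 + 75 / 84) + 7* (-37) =-491321 / 1932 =-254.31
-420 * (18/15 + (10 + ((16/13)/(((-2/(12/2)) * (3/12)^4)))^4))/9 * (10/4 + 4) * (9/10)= -2393944676957717016/10985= -217928509509123.08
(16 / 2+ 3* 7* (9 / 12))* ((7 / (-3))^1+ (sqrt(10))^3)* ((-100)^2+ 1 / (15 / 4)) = -4987633 / 9+ 7125190* sqrt(10) / 3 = 6956428.28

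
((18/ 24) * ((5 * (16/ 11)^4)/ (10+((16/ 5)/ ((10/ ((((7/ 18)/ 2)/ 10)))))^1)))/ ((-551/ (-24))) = 6635520000/ 90812369087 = 0.07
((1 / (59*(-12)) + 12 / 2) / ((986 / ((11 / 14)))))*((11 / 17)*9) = 1541661 / 55381648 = 0.03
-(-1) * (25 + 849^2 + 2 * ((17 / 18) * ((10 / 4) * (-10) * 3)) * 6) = 719976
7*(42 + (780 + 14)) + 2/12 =35113/6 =5852.17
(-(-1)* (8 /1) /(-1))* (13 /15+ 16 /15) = -232 /15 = -15.47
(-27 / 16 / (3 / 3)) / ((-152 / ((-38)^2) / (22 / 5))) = 5643 / 80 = 70.54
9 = 9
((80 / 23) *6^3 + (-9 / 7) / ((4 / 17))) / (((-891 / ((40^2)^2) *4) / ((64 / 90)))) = -54649856000 / 143451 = -380965.32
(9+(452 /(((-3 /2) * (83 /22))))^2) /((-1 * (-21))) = 396090553 /1302021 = 304.21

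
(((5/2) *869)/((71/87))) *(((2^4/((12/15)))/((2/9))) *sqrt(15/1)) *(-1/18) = -1890075 *sqrt(15)/142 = -51550.91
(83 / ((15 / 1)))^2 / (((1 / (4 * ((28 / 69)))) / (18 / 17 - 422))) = -5521340608 / 263925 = -20920.11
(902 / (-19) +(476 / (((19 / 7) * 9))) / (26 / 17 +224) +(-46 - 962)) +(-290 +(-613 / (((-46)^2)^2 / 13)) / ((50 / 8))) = -12341756637110983 / 9173383868700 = -1345.39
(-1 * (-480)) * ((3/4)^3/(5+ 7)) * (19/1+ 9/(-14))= 34695/112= 309.78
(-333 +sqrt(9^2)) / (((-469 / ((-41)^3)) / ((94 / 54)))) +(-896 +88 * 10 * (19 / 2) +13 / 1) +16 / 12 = -106092317 / 1407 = -75403.21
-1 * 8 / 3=-8 / 3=-2.67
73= 73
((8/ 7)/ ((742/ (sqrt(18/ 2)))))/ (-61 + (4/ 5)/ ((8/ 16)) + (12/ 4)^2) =-0.00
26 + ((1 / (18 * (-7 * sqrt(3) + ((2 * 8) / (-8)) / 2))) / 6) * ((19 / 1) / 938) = 384550003 / 14790384 - 19 * sqrt(3) / 2112912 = 26.00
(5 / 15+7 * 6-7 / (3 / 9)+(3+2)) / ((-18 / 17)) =-1343 / 54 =-24.87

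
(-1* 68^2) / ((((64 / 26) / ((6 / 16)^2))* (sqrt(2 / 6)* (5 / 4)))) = -33813* sqrt(3) / 160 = -366.04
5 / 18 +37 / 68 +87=53747 / 612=87.82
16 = 16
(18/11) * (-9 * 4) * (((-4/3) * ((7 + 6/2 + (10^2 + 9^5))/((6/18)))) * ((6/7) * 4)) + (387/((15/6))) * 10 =3680282268/77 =47795873.61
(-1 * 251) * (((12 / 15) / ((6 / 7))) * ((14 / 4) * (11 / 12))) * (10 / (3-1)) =-135289 / 36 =-3758.03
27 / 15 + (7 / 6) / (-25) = 263 / 150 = 1.75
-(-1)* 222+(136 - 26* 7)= 176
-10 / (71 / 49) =-490 / 71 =-6.90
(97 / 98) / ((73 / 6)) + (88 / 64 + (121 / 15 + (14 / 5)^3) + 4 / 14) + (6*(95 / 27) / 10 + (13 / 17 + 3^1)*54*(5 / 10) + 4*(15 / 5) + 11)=86754384287 / 547281000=158.52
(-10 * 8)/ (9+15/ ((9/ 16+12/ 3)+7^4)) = -3079120/ 346641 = -8.88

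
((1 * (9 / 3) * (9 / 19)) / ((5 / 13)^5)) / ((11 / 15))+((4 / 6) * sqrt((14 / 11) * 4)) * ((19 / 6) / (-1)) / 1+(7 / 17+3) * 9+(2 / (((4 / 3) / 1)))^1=1165575297 / 4441250-38 * sqrt(154) / 99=257.68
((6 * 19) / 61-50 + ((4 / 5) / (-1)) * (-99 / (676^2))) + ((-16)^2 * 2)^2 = 9132578540599 / 34844420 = 262095.87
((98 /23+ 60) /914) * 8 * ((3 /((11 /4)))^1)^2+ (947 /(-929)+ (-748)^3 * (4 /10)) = -988962696884187241 /5907654995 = -167403597.15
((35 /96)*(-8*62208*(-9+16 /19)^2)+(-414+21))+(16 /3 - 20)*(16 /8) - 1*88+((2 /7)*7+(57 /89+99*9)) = -1163841686177 /96387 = -12074674.86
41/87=0.47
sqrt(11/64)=sqrt(11)/8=0.41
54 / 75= 18 / 25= 0.72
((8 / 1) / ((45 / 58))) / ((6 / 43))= 9976 / 135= 73.90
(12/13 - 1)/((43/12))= -12/559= -0.02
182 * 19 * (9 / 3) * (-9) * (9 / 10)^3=-34031907 / 500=-68063.81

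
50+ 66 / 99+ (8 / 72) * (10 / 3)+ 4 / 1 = 1486 / 27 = 55.04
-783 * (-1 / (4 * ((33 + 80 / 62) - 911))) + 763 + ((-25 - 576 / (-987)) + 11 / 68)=449040781669 / 608026216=738.52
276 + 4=280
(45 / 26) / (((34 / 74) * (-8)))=-1665 / 3536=-0.47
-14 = -14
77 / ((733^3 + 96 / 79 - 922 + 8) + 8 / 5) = 2765 / 14142146427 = 0.00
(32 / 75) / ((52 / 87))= 232 / 325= 0.71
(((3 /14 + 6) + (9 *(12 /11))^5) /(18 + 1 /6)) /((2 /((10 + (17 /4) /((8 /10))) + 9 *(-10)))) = -737505992747565 /3932221216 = -187554.55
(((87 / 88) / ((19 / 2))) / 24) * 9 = 261 / 6688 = 0.04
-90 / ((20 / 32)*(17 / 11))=-1584 / 17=-93.18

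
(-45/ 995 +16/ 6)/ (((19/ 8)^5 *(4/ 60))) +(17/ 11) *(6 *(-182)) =-9144473559764/ 5420180711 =-1687.12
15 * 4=60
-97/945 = -0.10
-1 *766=-766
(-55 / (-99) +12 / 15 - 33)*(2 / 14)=-1424 / 315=-4.52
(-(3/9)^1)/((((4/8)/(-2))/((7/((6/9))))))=14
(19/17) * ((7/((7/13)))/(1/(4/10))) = 494/85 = 5.81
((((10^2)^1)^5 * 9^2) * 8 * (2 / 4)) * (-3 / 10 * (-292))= 283824000000000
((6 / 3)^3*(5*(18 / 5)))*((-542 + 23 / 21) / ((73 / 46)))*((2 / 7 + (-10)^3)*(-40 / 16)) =-438786356640 / 3577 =-122668816.51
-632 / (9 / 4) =-2528 / 9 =-280.89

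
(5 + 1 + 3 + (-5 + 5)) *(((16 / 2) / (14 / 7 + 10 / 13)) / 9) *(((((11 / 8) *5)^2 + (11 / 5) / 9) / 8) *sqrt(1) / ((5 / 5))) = 1778777 / 103680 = 17.16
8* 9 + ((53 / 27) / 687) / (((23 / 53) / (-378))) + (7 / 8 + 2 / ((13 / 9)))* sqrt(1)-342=-270.23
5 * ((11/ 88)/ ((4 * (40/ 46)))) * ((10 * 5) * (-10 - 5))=-134.77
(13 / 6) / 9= 13 / 54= 0.24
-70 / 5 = -14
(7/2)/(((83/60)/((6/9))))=140/83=1.69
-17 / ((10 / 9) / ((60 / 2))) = -459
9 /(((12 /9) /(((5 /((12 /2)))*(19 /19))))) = 45 /8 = 5.62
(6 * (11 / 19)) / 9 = 22 / 57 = 0.39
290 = 290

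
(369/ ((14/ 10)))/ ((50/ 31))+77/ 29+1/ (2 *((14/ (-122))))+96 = 261578/ 1015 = 257.71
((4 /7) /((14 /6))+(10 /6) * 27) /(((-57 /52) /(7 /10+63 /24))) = -9607 /70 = -137.24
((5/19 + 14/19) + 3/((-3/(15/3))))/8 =-1/2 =-0.50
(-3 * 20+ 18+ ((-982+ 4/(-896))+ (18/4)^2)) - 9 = -226857/224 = -1012.75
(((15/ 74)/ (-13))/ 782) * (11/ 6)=-55/ 1504568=-0.00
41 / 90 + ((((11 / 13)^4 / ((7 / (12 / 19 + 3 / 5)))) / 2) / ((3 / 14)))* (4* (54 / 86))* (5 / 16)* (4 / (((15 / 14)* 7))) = 87823961 / 161545410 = 0.54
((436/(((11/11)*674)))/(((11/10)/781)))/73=154780/24601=6.29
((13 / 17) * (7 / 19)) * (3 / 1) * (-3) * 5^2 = -20475 / 323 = -63.39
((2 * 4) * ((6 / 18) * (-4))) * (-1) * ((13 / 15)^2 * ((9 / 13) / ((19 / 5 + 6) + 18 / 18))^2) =8 / 243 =0.03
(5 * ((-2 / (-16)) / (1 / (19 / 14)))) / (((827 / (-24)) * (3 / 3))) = -285 / 11578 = -0.02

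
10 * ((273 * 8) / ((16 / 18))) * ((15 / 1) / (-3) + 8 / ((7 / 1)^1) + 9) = 126360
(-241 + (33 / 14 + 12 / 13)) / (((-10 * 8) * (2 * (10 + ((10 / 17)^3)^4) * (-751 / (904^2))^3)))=-191408656.21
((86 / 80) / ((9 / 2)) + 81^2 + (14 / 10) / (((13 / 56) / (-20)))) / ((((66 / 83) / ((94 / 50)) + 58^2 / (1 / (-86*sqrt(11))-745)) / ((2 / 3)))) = -385292350450737518072437 / 367230717483196688316-8293925347370889217*sqrt(11) / 5049422365393954464345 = -1049.19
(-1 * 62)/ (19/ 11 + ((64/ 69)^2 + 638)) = -3247002/ 33548213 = -0.10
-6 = -6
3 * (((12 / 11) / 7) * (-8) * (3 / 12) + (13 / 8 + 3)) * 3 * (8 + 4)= 71739 / 154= 465.84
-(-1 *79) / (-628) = -79 / 628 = -0.13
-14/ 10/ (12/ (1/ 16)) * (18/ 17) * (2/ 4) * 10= -21/ 544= -0.04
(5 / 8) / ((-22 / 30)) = -75 / 88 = -0.85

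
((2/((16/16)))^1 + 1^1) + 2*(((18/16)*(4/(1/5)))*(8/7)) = 381/7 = 54.43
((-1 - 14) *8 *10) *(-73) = 87600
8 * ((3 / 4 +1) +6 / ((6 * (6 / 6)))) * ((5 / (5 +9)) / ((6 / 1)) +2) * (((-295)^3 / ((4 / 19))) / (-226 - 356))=928236062875 / 97776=9493495.98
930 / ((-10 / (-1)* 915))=31 / 305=0.10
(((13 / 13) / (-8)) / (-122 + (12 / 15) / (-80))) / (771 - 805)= -25 / 829668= -0.00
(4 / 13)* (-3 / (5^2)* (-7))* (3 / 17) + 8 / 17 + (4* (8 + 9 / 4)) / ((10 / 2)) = 48157 / 5525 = 8.72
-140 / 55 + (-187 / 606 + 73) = 467593 / 6666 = 70.15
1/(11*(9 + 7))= 1/176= 0.01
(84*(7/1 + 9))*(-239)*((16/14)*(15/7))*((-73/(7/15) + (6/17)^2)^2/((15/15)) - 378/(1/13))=-439829044508551680/28647703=-15353030032.06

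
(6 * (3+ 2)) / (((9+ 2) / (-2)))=-60 / 11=-5.45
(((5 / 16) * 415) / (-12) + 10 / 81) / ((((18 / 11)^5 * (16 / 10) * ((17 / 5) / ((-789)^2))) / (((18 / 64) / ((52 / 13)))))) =-15424357816082875 / 2105190383616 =-7326.82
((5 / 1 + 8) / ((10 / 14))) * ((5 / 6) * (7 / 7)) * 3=91 / 2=45.50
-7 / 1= -7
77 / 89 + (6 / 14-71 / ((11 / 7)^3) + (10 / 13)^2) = -2299832177 / 140136997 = -16.41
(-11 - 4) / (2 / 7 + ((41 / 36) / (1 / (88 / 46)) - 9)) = 4347 / 1894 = 2.30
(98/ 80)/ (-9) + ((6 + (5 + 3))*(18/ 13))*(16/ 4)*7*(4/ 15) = 676739/ 4680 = 144.60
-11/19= -0.58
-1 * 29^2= -841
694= 694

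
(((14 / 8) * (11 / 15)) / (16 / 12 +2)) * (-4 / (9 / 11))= -847 / 450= -1.88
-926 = -926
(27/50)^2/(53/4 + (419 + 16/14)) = 1701/2528125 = 0.00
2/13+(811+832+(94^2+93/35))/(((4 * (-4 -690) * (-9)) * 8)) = 1042233/5052320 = 0.21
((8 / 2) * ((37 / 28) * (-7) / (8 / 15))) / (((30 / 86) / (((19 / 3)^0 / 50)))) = -1591 / 400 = -3.98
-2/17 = -0.12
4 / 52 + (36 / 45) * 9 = 473 / 65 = 7.28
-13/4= -3.25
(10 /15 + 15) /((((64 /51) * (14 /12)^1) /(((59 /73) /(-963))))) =-47141 /5248992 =-0.01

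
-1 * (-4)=4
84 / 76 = 21 / 19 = 1.11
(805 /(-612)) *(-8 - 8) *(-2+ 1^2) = -3220 /153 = -21.05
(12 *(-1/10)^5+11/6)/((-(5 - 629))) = 137491/46800000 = 0.00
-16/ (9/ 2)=-32/ 9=-3.56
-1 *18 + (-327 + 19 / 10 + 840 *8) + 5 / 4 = 127563 / 20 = 6378.15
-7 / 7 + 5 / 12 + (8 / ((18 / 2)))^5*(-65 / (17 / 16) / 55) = -53028023 / 44168652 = -1.20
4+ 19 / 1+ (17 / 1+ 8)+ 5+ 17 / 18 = 971 / 18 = 53.94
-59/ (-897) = 59/ 897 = 0.07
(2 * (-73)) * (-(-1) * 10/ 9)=-1460/ 9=-162.22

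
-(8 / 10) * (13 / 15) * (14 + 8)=-1144 / 75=-15.25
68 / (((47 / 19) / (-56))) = -72352 / 47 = -1539.40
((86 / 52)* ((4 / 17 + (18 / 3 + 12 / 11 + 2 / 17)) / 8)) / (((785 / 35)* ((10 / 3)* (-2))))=-78561 / 7633340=-0.01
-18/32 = -9/16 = -0.56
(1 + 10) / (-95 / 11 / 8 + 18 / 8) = 968 / 103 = 9.40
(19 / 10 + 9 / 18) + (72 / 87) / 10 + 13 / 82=2.64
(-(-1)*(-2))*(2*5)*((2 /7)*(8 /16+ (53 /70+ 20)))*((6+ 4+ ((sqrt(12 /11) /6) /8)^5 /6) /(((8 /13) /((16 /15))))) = -103168 /49 - 403*sqrt(33) /13523811840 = -2105.47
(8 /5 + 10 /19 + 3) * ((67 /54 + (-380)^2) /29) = 3797463829 /148770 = 25525.74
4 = 4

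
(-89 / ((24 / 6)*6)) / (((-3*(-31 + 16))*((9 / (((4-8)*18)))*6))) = 89 / 810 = 0.11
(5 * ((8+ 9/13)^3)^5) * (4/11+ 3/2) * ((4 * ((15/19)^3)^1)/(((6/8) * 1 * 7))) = 11539128846851489385240935879004165000/27033471094140934674251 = 426845994236841.01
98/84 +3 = 25/6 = 4.17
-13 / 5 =-2.60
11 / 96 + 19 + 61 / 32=1009 / 48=21.02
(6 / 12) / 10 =1 / 20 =0.05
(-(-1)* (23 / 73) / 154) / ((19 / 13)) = 299 / 213598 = 0.00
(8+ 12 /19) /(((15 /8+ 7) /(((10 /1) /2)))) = 6560 /1349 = 4.86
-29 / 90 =-0.32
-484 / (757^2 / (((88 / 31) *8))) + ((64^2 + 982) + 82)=91664577304 / 17764519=5159.98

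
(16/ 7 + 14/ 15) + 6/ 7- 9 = -517/ 105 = -4.92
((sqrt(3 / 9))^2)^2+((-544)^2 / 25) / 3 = 887833 / 225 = 3945.92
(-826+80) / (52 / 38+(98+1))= -14174 / 1907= -7.43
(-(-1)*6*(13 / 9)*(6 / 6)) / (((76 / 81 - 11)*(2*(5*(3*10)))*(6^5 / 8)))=-13 / 4401000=-0.00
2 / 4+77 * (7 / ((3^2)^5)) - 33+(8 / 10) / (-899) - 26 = -31050381617 / 530850510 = -58.49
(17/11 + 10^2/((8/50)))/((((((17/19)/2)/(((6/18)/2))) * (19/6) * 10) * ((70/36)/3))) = 372168/32725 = 11.37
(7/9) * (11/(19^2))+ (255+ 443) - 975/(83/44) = 181.16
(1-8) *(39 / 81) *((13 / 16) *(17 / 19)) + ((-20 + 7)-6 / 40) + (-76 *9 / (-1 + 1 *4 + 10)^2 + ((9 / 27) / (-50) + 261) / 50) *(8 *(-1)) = -21657262307 / 866970000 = -24.98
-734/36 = -367/18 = -20.39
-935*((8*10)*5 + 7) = -380545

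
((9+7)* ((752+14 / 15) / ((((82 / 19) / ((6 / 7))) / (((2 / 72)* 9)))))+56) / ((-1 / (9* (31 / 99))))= -1843.51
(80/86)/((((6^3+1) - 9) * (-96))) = -5/107328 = -0.00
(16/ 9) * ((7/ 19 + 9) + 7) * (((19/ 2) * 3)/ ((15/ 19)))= 47272/ 45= 1050.49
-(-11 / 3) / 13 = 11 / 39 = 0.28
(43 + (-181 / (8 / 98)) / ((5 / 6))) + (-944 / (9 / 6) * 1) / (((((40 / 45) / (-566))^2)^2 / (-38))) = 3931335846951749.05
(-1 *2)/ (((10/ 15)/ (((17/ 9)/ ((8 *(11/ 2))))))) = -17/ 132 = -0.13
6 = 6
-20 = -20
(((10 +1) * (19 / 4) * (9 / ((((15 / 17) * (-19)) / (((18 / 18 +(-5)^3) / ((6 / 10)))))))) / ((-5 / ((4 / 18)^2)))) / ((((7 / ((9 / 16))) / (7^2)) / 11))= -446369 / 180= -2479.83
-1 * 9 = -9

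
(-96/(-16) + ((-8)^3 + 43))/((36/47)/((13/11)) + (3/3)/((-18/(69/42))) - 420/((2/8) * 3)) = 71289036/86138581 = 0.83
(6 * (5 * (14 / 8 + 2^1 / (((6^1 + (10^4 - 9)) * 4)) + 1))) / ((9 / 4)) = 1099690 / 29991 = 36.67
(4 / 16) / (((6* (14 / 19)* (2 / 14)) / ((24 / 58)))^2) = 0.11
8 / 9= 0.89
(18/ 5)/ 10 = 9/ 25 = 0.36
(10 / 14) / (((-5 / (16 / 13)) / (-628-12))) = 10240 / 91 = 112.53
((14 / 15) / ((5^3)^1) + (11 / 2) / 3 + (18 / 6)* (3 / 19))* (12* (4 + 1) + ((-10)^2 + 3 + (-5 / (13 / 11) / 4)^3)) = 1250694760401 / 3339440000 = 374.52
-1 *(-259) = 259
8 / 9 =0.89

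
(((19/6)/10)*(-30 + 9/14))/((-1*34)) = 2603/9520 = 0.27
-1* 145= -145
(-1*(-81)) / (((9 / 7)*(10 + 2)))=21 / 4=5.25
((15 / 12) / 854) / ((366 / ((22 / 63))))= 55 / 39383064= 0.00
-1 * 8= -8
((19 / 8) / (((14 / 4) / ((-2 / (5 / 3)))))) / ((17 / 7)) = -57 / 170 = -0.34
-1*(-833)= 833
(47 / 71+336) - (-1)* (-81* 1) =18152 / 71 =255.66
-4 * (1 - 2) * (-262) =-1048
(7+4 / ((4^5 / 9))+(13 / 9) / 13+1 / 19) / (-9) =-315139 / 393984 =-0.80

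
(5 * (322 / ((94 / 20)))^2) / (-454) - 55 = -53500365 / 501443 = -106.69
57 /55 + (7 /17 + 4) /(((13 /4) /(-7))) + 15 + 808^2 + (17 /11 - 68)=7934833587 /12155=652804.08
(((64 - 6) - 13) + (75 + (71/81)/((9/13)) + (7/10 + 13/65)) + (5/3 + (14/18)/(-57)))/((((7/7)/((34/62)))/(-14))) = -2040872491/2146905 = -950.61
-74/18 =-37/9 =-4.11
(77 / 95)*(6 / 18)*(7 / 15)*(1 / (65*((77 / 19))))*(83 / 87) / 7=83 / 1272375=0.00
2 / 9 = 0.22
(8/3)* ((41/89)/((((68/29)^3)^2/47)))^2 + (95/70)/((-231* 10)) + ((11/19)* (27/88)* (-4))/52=599126814469975001912304056801/19327423202390185012987365949440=0.03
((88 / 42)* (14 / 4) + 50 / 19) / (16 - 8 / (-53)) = 3763 / 6099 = 0.62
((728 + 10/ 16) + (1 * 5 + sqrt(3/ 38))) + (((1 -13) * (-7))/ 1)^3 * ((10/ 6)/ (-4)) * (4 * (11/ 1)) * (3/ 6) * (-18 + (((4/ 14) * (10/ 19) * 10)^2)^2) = sqrt(114)/ 38 + 510967382549803/ 7297976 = 70014944.50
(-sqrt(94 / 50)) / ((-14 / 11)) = 11 *sqrt(47) / 70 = 1.08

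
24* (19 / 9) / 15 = 152 / 45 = 3.38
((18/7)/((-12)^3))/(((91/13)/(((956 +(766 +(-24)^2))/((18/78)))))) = -4979/2352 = -2.12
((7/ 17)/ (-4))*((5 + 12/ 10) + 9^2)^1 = -763/ 85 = -8.98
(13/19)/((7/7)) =0.68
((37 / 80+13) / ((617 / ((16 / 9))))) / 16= 359 / 148080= 0.00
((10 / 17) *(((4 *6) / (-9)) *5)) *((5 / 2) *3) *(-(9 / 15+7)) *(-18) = -8047.06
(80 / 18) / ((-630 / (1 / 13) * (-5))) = 4 / 36855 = 0.00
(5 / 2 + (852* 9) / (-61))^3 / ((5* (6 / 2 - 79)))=3395968274791 / 690022240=4921.53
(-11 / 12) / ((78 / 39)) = -11 / 24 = -0.46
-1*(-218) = 218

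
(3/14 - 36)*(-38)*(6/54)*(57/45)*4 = 241148/315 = 765.55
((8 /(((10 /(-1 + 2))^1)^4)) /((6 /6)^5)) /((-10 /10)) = -0.00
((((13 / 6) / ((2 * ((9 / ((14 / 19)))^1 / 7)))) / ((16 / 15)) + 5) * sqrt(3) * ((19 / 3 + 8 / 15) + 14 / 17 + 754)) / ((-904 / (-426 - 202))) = 5115.93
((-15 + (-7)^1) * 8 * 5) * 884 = -777920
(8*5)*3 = 120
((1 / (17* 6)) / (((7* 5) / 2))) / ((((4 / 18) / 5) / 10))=15 / 119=0.13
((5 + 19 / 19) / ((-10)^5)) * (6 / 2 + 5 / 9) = -2 / 9375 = -0.00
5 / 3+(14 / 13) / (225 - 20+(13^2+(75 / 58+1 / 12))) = 8505631 / 5094609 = 1.67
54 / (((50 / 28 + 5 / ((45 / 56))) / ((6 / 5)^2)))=244944 / 25225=9.71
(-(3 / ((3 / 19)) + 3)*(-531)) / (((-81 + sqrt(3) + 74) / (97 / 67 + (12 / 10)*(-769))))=1802842173*sqrt(3) / 7705 + 12619895211 / 7705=2043155.02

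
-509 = -509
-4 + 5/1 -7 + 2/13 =-76/13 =-5.85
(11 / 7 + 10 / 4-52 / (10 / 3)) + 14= 173 / 70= 2.47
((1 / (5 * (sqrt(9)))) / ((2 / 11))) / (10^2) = 11 / 3000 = 0.00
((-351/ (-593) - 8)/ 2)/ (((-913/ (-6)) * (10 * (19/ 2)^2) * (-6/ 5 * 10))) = 4393/ 1954486490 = 0.00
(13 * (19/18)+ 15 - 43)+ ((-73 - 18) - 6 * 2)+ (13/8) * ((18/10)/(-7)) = -296593/2520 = -117.70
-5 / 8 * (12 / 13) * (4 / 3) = -10 / 13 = -0.77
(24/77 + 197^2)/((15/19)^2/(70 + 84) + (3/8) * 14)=4315129748/584187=7386.56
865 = 865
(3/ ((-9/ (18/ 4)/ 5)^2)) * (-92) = -1725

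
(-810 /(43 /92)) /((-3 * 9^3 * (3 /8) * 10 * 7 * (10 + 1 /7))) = 736 /247293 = 0.00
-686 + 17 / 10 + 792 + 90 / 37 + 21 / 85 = 694287 / 6290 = 110.38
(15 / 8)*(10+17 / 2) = 555 / 16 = 34.69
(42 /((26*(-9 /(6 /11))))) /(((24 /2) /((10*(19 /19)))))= -35 /429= -0.08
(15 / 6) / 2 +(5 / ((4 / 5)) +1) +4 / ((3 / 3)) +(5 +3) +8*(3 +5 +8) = 297 / 2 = 148.50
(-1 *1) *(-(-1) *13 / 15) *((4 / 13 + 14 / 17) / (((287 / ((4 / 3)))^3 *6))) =-1600 / 97656439293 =-0.00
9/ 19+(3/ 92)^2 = 76347/ 160816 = 0.47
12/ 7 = 1.71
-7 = -7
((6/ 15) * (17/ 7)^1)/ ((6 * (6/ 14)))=17/ 45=0.38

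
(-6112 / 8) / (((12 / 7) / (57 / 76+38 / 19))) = -14707 / 12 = -1225.58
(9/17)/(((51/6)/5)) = 90/289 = 0.31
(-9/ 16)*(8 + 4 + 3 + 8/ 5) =-747/ 80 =-9.34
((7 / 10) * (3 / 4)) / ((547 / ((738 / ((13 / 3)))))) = 23247 / 142220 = 0.16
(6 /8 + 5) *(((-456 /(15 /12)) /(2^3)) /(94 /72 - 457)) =47196 /82025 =0.58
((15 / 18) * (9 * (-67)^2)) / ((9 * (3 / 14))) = 17457.22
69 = 69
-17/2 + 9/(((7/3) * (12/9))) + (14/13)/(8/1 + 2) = -10009/1820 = -5.50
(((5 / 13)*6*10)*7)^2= 4410000 / 169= 26094.67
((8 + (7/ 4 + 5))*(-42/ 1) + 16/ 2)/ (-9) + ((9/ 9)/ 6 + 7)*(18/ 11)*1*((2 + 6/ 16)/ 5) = 291119/ 3960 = 73.51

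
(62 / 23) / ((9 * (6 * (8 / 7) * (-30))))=-217 / 149040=-0.00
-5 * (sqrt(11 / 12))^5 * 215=-130075 * sqrt(33) / 864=-864.84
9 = 9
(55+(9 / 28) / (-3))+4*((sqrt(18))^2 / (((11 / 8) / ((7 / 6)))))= 115.98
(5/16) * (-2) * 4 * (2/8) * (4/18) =-5/36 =-0.14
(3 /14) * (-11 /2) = -33 /28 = -1.18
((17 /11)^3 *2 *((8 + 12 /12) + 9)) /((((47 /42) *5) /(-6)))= -44570736 /312785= -142.50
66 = 66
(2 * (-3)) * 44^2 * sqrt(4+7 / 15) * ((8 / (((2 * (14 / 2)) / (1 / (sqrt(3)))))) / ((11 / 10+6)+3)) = -30976 * sqrt(335) / 707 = -801.91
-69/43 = -1.60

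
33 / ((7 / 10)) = 330 / 7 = 47.14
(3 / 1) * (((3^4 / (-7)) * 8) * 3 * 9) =-52488 / 7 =-7498.29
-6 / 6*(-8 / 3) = 8 / 3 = 2.67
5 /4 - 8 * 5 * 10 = -1595 /4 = -398.75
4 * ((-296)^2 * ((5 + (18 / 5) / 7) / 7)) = 67639552 / 245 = 276079.80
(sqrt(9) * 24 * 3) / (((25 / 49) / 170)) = 359856 / 5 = 71971.20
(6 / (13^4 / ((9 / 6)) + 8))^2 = 81 / 816416329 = 0.00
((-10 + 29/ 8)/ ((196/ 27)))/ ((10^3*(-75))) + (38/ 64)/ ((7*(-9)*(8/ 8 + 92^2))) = 6328783/ 597290400000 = 0.00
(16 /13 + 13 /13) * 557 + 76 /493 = 7964417 /6409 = 1242.69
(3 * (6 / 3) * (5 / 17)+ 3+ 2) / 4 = 115 / 68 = 1.69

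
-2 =-2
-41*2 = -82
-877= -877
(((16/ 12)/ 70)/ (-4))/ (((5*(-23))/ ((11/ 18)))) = 11/ 434700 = 0.00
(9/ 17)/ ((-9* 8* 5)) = -1/ 680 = -0.00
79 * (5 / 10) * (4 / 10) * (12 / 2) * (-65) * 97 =-597714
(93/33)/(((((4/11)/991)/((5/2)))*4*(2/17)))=40801.33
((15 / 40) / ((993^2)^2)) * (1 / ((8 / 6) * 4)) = 1 / 13828161854592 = 0.00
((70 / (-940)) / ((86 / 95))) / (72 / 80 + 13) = -3325 / 561838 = -0.01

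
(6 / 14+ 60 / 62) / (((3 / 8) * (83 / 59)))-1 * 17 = -258515 / 18011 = -14.35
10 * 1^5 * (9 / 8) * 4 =45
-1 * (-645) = 645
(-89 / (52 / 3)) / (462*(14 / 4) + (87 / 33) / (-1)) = -2937 / 923416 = -0.00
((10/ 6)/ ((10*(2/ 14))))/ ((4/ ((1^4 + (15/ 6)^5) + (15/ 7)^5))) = 77359699/ 1843968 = 41.95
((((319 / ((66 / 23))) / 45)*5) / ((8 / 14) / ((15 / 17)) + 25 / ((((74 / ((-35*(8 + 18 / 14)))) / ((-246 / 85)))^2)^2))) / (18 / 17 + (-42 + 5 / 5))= -8874570450948295 / 18726122085577519530618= -0.00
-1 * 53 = -53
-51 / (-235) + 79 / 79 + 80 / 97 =46542 / 22795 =2.04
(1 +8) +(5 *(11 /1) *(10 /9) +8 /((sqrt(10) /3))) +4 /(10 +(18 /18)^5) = 78.06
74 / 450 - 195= -43838 / 225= -194.84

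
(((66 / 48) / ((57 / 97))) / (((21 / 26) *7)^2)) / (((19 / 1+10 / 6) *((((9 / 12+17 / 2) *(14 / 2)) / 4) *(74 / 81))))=3245814 / 13552173187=0.00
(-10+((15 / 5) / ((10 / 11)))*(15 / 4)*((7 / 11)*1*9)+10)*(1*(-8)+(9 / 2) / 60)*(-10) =179739 / 32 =5616.84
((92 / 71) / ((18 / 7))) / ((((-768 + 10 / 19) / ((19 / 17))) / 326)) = -823802 / 3443571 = -0.24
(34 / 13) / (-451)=-34 / 5863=-0.01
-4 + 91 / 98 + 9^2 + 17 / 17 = 1105 / 14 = 78.93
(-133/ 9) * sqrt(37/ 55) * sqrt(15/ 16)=-11.74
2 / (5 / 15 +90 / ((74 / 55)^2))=16428 / 411113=0.04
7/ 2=3.50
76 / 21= 3.62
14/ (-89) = -14/ 89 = -0.16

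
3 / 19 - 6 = -111 / 19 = -5.84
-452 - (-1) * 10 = -442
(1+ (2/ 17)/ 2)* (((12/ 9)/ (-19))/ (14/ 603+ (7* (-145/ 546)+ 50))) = -376272/ 243903437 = -0.00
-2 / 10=-1 / 5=-0.20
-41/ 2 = -20.50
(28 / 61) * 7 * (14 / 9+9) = 18620 / 549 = 33.92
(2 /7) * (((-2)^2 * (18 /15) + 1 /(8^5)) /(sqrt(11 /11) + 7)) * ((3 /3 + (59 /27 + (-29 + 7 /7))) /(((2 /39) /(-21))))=1742.01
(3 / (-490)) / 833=-3 / 408170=-0.00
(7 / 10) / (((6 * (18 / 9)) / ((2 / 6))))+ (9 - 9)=0.02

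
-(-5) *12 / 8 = 15 / 2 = 7.50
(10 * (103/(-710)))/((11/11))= -103/71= -1.45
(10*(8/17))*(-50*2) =-470.59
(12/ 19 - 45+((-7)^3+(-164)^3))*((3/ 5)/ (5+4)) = -27938432/ 95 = -294088.76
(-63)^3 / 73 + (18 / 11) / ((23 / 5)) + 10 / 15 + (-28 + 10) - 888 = -239927767 / 55407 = -4330.28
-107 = -107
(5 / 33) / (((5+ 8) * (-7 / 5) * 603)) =-25 / 1810809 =-0.00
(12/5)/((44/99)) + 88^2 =38747/5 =7749.40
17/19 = 0.89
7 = 7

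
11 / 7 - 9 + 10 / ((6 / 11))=229 / 21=10.90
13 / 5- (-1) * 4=33 / 5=6.60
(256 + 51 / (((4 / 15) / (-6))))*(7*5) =-62405 / 2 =-31202.50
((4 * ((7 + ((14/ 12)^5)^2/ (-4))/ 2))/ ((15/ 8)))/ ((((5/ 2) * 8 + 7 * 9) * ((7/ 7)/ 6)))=1410577679/ 3136682880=0.45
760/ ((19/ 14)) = 560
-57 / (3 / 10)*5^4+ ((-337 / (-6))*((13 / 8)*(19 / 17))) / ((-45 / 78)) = -727832107 / 6120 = -118926.81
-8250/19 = -434.21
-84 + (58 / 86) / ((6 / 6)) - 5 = -3798 / 43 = -88.33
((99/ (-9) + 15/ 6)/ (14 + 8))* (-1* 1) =17/ 44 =0.39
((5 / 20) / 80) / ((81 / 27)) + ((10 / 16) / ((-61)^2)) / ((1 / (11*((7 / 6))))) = 3807 / 1190720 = 0.00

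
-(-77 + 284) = -207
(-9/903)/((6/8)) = -4/301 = -0.01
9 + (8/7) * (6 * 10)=543/7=77.57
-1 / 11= -0.09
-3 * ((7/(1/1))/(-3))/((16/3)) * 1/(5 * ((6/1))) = 0.04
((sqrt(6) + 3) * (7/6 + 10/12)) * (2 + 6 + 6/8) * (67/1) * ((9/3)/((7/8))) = 4020 * sqrt(6) + 12060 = 21906.95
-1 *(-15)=15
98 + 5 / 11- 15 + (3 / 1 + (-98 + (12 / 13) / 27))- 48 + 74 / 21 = -504391 / 9009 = -55.99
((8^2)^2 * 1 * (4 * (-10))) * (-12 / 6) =327680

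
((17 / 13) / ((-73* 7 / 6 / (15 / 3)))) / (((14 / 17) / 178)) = -771630 / 46501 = -16.59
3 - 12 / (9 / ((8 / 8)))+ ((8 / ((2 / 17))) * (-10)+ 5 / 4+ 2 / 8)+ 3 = -4043 / 6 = -673.83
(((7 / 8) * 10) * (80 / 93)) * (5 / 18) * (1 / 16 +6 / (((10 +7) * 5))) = 31675 / 113832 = 0.28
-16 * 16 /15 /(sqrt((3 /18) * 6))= -256 /15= -17.07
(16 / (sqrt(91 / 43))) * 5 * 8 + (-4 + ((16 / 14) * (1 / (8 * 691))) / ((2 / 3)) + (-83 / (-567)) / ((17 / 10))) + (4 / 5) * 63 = 3096250691 / 66605490 + 640 * sqrt(3913) / 91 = 486.43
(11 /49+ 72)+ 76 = 7263 /49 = 148.22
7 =7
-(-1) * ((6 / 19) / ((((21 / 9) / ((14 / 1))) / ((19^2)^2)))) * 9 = 2222316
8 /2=4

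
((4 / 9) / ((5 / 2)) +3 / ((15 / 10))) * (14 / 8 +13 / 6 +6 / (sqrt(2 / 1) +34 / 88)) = 1122541 / 193482 +379456 * sqrt(2) / 53745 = 15.79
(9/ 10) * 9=81/ 10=8.10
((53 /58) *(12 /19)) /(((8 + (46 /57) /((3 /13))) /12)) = 17172 /28507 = 0.60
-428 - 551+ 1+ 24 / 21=-6838 / 7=-976.86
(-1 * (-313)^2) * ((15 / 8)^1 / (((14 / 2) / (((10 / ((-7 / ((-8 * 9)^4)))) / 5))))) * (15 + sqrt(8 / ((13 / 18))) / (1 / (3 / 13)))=355428647792640 * sqrt(13) / 8281 + 148095269913600 / 49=3177106246803.96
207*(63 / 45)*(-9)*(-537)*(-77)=-539232309 / 5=-107846461.80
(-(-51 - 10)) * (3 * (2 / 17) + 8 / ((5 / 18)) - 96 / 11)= 1164978 / 935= 1245.97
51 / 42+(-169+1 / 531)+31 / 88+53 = -37430105 / 327096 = -114.43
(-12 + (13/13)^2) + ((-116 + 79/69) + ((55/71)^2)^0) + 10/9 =-25615/207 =-123.74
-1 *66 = -66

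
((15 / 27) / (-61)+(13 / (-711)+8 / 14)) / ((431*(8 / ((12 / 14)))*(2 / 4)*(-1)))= -0.00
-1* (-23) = 23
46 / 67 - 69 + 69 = 46 / 67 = 0.69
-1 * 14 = -14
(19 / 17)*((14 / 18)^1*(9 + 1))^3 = 6517000 / 12393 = 525.86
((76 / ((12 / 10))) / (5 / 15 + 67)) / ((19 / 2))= 10 / 101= 0.10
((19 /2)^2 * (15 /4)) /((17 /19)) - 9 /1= 100437 /272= 369.25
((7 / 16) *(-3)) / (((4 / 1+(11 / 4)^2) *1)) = -21 / 185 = -0.11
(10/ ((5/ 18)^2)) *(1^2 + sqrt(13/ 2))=648/ 5 + 324 *sqrt(26)/ 5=460.02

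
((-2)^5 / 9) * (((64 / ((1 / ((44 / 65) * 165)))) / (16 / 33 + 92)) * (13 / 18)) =-1362944 / 6867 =-198.48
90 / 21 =30 / 7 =4.29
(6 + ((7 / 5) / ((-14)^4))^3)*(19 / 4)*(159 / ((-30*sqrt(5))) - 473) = -1114084964686856987 / 82644187136000 - 124834044668929007*sqrt(5) / 4132209356800000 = -13548.05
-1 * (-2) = 2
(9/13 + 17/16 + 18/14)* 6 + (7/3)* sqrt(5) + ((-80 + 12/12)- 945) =-732191/728 + 7* sqrt(5)/3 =-1000.54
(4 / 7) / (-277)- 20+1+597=1120738 / 1939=578.00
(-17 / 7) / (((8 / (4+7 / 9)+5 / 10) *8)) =-43 / 308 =-0.14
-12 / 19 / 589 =-0.00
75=75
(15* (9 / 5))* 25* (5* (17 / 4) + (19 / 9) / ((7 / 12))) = 16786.61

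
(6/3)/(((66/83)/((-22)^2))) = 3652/3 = 1217.33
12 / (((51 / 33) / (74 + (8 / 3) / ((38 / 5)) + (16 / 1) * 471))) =19086760 / 323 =59092.14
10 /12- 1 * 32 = -187 /6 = -31.17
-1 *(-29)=29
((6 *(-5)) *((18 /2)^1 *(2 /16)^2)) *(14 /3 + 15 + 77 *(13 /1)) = -68895 /16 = -4305.94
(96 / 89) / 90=16 / 1335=0.01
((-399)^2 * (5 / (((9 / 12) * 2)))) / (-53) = -530670 / 53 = -10012.64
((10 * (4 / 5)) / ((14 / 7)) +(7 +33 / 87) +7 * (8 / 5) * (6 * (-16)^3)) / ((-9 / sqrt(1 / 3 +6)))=13303258 * sqrt(57) / 1305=76963.52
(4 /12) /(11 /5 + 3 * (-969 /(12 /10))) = -0.00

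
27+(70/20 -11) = 19.50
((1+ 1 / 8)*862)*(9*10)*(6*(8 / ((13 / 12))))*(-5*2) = -502718400 / 13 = -38670646.15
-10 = -10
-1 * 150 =-150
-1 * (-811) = 811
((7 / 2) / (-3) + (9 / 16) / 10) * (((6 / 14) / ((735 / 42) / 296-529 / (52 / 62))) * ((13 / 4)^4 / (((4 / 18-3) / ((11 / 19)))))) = -241634885349 / 13771420096000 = -0.02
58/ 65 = 0.89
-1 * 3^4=-81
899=899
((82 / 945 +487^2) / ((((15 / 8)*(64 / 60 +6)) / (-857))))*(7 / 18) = -384149884918 / 64395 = -5965523.49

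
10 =10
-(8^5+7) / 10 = -6555 / 2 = -3277.50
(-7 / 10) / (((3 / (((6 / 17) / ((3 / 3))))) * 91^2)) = -1 / 100555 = -0.00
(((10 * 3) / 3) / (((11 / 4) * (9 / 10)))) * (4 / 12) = 400 / 297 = 1.35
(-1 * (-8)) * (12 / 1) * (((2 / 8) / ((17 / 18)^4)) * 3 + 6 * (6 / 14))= 337.35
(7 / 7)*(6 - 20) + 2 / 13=-180 / 13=-13.85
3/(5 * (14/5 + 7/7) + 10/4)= 6/43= 0.14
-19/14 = -1.36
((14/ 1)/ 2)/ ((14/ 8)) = 4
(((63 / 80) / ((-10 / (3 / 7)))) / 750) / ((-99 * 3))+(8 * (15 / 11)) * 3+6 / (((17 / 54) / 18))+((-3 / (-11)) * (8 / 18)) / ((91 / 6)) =3836932801547 / 10210200000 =375.79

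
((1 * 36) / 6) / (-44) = -3 / 22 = -0.14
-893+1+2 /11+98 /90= -440911 /495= -890.73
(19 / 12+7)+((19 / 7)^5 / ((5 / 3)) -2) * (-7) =-85886209 / 144060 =-596.18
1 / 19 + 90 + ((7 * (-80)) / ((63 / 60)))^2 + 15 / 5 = 48655912 / 171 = 284537.50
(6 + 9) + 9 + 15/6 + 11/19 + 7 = 34.08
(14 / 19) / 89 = 14 / 1691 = 0.01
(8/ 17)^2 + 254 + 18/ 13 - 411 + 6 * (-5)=-696525/ 3757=-185.39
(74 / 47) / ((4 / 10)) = 185 / 47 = 3.94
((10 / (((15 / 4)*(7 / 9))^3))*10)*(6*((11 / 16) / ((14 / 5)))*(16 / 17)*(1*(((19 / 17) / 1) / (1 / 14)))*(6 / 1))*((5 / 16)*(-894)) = -14529144960 / 99127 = -146571.01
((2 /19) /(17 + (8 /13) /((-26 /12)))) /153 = 338 /8212275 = 0.00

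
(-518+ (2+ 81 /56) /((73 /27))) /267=-2112373 /1091496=-1.94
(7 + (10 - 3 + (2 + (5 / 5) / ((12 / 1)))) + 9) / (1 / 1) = 25.08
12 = 12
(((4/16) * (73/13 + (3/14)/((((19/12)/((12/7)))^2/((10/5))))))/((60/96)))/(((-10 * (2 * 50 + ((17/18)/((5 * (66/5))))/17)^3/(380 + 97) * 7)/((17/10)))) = -0.00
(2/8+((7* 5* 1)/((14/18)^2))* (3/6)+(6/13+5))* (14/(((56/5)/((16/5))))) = 12609/91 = 138.56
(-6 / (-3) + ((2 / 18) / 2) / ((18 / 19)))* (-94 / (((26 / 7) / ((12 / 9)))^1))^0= 2.06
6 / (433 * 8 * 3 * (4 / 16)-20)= 3 / 1289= 0.00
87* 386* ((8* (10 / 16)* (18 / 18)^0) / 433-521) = -7575696216 / 433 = -17495834.22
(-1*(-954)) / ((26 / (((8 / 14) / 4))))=477 / 91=5.24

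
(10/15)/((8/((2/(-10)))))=-1/60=-0.02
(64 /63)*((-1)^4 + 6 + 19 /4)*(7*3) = 752 /3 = 250.67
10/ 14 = 5/ 7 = 0.71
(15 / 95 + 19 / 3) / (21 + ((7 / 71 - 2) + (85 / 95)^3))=9483470 / 28948881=0.33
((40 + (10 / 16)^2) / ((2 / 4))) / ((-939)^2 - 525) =2585 / 28198272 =0.00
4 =4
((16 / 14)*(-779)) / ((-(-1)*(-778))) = 3116 / 2723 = 1.14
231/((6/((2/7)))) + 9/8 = 97/8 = 12.12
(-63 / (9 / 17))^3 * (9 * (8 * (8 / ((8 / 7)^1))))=-849320136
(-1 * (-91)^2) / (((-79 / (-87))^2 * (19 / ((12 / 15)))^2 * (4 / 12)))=-3008586672 / 56325025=-53.41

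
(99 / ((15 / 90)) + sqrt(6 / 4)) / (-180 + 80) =-297 / 50-sqrt(6) / 200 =-5.95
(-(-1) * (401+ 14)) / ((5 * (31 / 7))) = 18.74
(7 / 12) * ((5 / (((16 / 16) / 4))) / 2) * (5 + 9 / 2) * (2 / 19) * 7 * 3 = 245 / 2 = 122.50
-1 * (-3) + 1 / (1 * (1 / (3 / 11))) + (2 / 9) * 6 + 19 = 779 / 33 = 23.61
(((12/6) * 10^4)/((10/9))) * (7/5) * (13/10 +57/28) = 84060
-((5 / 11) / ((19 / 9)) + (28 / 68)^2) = -23246 / 60401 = -0.38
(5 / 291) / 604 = 5 / 175764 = 0.00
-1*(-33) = 33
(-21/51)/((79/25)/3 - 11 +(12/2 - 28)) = 525/40732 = 0.01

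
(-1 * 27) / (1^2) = -27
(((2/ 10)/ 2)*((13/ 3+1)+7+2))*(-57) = -817/ 10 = -81.70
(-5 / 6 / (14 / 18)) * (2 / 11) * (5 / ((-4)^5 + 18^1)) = 75 / 77462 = 0.00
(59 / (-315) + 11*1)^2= 11600836 / 99225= 116.91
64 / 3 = 21.33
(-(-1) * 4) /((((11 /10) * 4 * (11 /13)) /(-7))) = -910 /121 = -7.52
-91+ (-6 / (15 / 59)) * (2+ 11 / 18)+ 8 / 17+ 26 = -96506 / 765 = -126.15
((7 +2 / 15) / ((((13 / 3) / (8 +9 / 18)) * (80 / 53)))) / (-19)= -96407 / 197600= -0.49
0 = 0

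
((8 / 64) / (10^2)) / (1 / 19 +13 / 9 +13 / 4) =171 / 649400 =0.00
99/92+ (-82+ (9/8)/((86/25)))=-1275365/15824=-80.60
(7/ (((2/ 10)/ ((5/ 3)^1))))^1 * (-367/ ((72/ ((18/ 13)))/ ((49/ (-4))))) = 3147025/ 624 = 5043.31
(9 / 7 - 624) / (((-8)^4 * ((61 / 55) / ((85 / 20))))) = -4075665 / 6995968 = -0.58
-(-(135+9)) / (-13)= -144 / 13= -11.08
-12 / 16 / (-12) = 1 / 16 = 0.06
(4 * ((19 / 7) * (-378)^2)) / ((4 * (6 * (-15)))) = -21546 / 5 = -4309.20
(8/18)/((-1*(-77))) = 0.01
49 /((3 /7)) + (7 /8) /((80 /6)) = 109823 /960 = 114.40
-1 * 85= -85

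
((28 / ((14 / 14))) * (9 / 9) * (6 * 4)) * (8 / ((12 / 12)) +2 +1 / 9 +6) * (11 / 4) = 89320 / 3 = 29773.33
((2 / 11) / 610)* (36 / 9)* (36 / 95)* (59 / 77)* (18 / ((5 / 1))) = 152928 / 122709125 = 0.00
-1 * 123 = -123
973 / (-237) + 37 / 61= -50584 / 14457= -3.50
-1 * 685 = -685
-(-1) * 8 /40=1 /5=0.20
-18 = -18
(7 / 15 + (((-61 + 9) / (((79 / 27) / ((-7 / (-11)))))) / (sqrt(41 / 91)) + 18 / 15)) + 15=50 / 3 - 9828* sqrt(3731) / 35629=-0.18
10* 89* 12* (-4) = -42720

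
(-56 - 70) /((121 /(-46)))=5796 /121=47.90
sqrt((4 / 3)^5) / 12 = 8 * sqrt(3) / 81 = 0.17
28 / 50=14 / 25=0.56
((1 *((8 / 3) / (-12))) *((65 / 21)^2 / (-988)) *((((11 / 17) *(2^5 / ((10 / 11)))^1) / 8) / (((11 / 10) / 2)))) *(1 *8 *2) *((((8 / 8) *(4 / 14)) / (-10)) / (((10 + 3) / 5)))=-17600 / 8973909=-0.00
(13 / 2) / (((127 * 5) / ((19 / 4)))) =247 / 5080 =0.05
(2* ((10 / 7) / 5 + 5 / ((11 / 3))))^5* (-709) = -749574525106016 / 2706784157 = -276924.38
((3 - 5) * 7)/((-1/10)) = 140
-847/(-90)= 847/90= 9.41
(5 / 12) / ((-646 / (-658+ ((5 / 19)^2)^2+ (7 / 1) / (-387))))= 82965979345 / 195483063852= 0.42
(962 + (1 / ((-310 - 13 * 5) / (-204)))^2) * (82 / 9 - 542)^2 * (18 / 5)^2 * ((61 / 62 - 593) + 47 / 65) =-1648256679075187059648 / 787109375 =-2094063076145.15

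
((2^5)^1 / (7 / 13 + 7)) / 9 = 208 / 441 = 0.47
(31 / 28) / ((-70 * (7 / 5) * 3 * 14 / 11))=-341 / 115248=-0.00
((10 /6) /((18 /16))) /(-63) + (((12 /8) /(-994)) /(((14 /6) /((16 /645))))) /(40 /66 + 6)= -465935914 /19811878695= -0.02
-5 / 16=-0.31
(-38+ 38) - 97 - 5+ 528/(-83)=-8994/83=-108.36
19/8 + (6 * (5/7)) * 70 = 302.38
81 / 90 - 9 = -8.10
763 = 763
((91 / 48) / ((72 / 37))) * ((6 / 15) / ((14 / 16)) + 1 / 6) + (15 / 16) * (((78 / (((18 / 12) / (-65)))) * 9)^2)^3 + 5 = 77023193863809825392716800581411 / 103680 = 742893459334585507260000000.00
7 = 7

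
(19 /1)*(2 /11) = 3.45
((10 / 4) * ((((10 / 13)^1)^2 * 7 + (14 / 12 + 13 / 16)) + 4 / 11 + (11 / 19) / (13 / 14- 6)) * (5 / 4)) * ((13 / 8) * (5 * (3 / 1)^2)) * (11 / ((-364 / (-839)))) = 241273695296625 / 6536671232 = 36910.79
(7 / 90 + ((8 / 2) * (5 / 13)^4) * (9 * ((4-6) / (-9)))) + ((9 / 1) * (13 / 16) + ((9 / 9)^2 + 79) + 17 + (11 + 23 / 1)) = 2849446601 / 20563920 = 138.57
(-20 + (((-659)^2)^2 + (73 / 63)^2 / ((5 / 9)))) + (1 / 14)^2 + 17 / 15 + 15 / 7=1663451884869877 / 8820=188599986946.70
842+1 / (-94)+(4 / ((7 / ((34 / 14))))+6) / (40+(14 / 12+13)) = 1260620143 / 1496950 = 842.13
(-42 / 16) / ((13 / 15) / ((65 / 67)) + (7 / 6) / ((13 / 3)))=-20475 / 9068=-2.26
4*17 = 68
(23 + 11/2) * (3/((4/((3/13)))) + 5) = 15333/104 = 147.43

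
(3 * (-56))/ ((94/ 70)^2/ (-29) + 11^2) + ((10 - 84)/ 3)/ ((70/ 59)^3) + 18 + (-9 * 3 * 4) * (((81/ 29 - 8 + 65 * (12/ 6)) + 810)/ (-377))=1629050373537603739/ 6041724986251500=269.63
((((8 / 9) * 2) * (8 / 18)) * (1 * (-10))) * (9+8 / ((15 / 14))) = -130.11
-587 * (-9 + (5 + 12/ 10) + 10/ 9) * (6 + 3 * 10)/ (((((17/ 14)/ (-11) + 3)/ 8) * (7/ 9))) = 282661632/ 2225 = 127038.94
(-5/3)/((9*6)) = -5/162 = -0.03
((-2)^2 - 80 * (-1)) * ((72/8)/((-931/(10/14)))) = -540/931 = -0.58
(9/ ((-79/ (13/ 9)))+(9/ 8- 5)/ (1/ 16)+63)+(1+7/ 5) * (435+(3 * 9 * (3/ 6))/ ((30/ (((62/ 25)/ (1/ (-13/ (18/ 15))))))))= 10031217/ 9875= 1015.82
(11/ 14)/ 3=11/ 42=0.26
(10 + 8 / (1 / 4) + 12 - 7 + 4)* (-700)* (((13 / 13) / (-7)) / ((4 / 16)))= 20400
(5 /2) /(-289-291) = -1 /232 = -0.00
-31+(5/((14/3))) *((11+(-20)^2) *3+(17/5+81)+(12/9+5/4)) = 77463/56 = 1383.27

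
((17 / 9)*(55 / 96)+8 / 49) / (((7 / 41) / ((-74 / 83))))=-79986859 / 12298608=-6.50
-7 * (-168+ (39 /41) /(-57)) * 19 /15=183239 /123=1489.75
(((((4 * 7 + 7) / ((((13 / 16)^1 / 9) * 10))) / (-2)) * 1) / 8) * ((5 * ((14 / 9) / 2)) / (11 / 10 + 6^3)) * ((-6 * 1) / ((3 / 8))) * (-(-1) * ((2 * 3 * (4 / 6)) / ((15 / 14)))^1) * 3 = 219520 / 28223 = 7.78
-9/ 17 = -0.53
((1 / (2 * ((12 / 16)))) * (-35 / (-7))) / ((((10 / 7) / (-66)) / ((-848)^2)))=-110742016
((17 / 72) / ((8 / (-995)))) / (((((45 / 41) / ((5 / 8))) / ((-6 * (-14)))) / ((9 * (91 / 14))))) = -63109865 / 768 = -82174.30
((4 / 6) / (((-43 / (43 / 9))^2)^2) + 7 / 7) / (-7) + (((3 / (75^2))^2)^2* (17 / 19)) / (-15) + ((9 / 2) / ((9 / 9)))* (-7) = -126397618865966816153 / 3994505310058593750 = -31.64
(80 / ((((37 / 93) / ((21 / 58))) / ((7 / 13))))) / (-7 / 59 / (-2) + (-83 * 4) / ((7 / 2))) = -150563280 / 364082849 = -0.41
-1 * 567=-567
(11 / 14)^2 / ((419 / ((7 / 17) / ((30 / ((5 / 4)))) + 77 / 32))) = 68365 / 19146624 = 0.00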